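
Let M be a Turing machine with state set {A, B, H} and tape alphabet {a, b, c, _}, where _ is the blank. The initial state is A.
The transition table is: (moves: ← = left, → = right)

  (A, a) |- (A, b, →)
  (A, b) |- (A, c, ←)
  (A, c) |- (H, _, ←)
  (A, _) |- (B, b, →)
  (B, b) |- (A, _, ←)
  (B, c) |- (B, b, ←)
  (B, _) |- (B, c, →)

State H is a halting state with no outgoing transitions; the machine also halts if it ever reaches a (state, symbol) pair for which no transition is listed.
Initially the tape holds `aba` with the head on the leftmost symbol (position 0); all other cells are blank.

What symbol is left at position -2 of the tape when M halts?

state=A head=0 tape=__[a]ba   (A,a)→(A,b,→)
state=A head=1 tape=__b[b]a   (A,b)→(A,c,←)
state=A head=0 tape=__[b]ca   (A,b)→(A,c,←)
state=A head=-1 tape=_[_]cca   (A,_)→(B,b,→)
state=B head=0 tape=_b[c]ca   (B,c)→(B,b,←)
state=B head=-1 tape=_[b]bca   (B,b)→(A,_,←)
state=A head=-2 tape=[_]_bca   (A,_)→(B,b,→)
state=B head=-1 tape=b[_]bca   (B,_)→(B,c,→)
state=B head=0 tape=bc[b]ca   (B,b)→(A,_,←)
state=A head=-1 tape=b[c]_ca   (A,c)→(H,_,←)
state=H head=-2 tape=[b]__ca
Cell -2 holds b when M halts.

b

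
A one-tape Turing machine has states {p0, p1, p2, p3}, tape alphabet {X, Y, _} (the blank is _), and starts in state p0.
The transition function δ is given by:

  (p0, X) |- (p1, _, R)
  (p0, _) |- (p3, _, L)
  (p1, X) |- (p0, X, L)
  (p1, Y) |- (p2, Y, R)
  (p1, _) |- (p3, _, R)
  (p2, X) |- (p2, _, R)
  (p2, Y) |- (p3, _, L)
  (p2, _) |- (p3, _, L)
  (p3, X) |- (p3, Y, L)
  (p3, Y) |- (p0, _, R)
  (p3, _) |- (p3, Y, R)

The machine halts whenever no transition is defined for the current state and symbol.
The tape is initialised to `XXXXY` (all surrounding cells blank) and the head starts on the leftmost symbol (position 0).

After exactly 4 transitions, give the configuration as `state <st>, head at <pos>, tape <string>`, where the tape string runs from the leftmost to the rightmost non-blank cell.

state p3, head at 0, tape Y_XXXY

p0 | _[X]XXXY   read X → write _, move R, go to p1
p1 | __[X]XXY   read X → write X, move L, go to p0
p0 | _[_]XXXY   read _ → write _, move L, go to p3
p3 | [_]_XXXY   read _ → write Y, move R, go to p3
p3 | Y[_]XXXY
After 4 steps: state p3, head at 0, tape Y_XXXY.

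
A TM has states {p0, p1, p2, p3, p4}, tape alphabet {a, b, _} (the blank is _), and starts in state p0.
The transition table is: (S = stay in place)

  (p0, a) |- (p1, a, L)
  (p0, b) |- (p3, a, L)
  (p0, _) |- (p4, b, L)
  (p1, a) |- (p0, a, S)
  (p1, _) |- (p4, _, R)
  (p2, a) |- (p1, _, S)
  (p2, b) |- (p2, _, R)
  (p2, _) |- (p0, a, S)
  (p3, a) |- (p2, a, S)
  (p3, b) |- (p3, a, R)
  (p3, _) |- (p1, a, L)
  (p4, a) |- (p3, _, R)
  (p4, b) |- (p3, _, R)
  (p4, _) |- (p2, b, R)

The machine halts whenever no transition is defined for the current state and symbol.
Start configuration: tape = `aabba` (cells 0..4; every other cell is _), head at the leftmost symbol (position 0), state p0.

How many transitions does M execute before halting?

14

p0 | _[a]abba__   read a → write a, move L, go to p1
p1 | [_]aabba__   read _ → write _, move R, go to p4
p4 | _[a]abba__   read a → write _, move R, go to p3
p3 | __[a]bba__   read a → write a, move S, go to p2
p2 | __[a]bba__   read a → write _, move S, go to p1
p1 | __[_]bba__   read _ → write _, move R, go to p4
p4 | ___[b]ba__   read b → write _, move R, go to p3
p3 | ____[b]a__   read b → write a, move R, go to p3
p3 | ____a[a]__   read a → write a, move S, go to p2
p2 | ____a[a]__   read a → write _, move S, go to p1
p1 | ____a[_]__   read _ → write _, move R, go to p4
p4 | ____a_[_]_   read _ → write b, move R, go to p2
p2 | ____a_b[_]   read _ → write a, move S, go to p0
p0 | ____a_b[a]   read a → write a, move L, go to p1
p1 | ____a_[b]a
M halts after 14 transitions.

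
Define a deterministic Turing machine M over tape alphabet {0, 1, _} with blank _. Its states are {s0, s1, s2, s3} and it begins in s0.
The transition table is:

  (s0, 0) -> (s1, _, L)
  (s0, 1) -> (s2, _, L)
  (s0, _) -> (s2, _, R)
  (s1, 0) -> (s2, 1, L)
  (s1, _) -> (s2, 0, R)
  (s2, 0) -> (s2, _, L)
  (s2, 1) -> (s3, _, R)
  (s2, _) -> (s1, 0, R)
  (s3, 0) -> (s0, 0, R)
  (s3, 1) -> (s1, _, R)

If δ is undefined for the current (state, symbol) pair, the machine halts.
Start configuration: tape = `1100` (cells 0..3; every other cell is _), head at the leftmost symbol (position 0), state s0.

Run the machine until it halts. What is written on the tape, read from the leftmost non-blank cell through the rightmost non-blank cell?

s0 | _[1]100   read 1 → write _, move L, go to s2
s2 | [_]_100   read _ → write 0, move R, go to s1
s1 | 0[_]100   read _ → write 0, move R, go to s2
s2 | 00[1]00   read 1 → write _, move R, go to s3
s3 | 00_[0]0   read 0 → write 0, move R, go to s0
s0 | 00_0[0]   read 0 → write _, move L, go to s1
s1 | 00_[0]_   read 0 → write 1, move L, go to s2
s2 | 00[_]1_   read _ → write 0, move R, go to s1
s1 | 000[1]_
The non-blank tape span at halt is 0001.

0001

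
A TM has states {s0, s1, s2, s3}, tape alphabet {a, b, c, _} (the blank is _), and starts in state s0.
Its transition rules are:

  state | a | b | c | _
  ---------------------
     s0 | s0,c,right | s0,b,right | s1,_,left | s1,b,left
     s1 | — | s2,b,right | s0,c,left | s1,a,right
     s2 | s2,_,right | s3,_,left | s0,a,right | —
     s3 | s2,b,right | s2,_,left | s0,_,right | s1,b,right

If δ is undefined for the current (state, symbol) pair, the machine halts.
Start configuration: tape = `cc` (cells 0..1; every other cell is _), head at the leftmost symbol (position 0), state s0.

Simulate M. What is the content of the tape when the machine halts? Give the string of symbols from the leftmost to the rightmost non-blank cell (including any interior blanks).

abab

s0 | ___[c]c   read c → write _, move left, go to s1
s1 | __[_]_c   read _ → write a, move right, go to s1
s1 | __a[_]c   read _ → write a, move right, go to s1
s1 | __aa[c]   read c → write c, move left, go to s0
s0 | __a[a]c   read a → write c, move right, go to s0
s0 | __ac[c]   read c → write _, move left, go to s1
s1 | __a[c]_   read c → write c, move left, go to s0
s0 | __[a]c_   read a → write c, move right, go to s0
s0 | __c[c]_   read c → write _, move left, go to s1
s1 | __[c]__   read c → write c, move left, go to s0
s0 | _[_]c__   read _ → write b, move left, go to s1
s1 | [_]bc__   read _ → write a, move right, go to s1
s1 | a[b]c__   read b → write b, move right, go to s2
s2 | ab[c]__   read c → write a, move right, go to s0
s0 | aba[_]_   read _ → write b, move left, go to s1
s1 | ab[a]b_
The non-blank tape span at halt is abab.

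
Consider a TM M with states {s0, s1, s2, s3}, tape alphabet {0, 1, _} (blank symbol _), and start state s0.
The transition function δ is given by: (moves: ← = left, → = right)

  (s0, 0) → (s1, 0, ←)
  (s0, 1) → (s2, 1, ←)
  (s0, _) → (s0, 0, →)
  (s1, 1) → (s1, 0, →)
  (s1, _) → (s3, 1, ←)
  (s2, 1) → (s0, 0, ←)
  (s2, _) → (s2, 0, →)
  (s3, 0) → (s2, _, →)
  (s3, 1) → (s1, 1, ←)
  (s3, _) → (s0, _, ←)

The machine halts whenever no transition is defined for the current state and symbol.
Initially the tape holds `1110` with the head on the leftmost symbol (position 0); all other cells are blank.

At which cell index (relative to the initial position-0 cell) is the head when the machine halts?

state=s0 head=0 tape=____[1]110   (s0,1)→(s2,1,←)
state=s2 head=-1 tape=___[_]1110   (s2,_)→(s2,0,→)
state=s2 head=0 tape=___0[1]110   (s2,1)→(s0,0,←)
state=s0 head=-1 tape=___[0]0110   (s0,0)→(s1,0,←)
state=s1 head=-2 tape=__[_]00110   (s1,_)→(s3,1,←)
state=s3 head=-3 tape=_[_]100110   (s3,_)→(s0,_,←)
state=s0 head=-4 tape=[_]_100110   (s0,_)→(s0,0,→)
state=s0 head=-3 tape=0[_]100110   (s0,_)→(s0,0,→)
state=s0 head=-2 tape=00[1]00110   (s0,1)→(s2,1,←)
state=s2 head=-3 tape=0[0]100110
At halt the head is at cell -3.

-3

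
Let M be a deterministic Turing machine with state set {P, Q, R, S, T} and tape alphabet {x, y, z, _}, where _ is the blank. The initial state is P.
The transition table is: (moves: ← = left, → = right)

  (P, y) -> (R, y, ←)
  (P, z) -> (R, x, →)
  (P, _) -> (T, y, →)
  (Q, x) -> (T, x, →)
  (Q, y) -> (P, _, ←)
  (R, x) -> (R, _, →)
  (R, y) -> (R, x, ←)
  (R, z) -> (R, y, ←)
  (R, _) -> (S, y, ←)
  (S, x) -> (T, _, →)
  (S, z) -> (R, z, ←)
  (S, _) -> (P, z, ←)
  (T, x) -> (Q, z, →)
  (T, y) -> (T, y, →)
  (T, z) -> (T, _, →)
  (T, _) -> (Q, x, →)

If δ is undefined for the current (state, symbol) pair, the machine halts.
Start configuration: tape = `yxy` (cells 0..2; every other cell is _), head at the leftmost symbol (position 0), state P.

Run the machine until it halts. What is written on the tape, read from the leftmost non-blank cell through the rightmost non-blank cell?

y_yy_yx

P | ___[y]xy__   read y → write y, move ←, go to R
R | __[_]yxy__   read _ → write y, move ←, go to S
S | _[_]yyxy__   read _ → write z, move ←, go to P
P | [_]zyyxy__   read _ → write y, move →, go to T
T | y[z]yyxy__   read z → write _, move →, go to T
T | y_[y]yxy__   read y → write y, move →, go to T
T | y_y[y]xy__   read y → write y, move →, go to T
T | y_yy[x]y__   read x → write z, move →, go to Q
Q | y_yyz[y]__   read y → write _, move ←, go to P
P | y_yy[z]___   read z → write x, move →, go to R
R | y_yyx[_]__   read _ → write y, move ←, go to S
S | y_yy[x]y__   read x → write _, move →, go to T
T | y_yy_[y]__   read y → write y, move →, go to T
T | y_yy_y[_]_   read _ → write x, move →, go to Q
Q | y_yy_yx[_]
The non-blank tape span at halt is y_yy_yx.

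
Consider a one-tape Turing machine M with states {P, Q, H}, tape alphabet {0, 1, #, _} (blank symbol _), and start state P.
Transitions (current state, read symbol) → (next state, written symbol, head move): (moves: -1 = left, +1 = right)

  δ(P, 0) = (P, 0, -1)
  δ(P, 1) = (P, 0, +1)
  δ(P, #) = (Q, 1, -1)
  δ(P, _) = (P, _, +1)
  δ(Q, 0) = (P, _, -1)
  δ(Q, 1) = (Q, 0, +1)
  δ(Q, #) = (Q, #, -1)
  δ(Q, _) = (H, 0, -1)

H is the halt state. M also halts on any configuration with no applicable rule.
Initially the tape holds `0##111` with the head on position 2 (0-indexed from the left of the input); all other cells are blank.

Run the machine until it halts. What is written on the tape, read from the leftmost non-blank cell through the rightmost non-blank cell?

P | _0#[#]111   read # → write 1, move -1, go to Q
Q | _0[#]1111   read # → write #, move -1, go to Q
Q | _[0]#1111   read 0 → write _, move -1, go to P
P | [_]_#1111   read _ → write _, move +1, go to P
P | _[_]#1111   read _ → write _, move +1, go to P
P | __[#]1111   read # → write 1, move -1, go to Q
Q | _[_]11111   read _ → write 0, move -1, go to H
H | [_]011111
The non-blank tape span at halt is 011111.

011111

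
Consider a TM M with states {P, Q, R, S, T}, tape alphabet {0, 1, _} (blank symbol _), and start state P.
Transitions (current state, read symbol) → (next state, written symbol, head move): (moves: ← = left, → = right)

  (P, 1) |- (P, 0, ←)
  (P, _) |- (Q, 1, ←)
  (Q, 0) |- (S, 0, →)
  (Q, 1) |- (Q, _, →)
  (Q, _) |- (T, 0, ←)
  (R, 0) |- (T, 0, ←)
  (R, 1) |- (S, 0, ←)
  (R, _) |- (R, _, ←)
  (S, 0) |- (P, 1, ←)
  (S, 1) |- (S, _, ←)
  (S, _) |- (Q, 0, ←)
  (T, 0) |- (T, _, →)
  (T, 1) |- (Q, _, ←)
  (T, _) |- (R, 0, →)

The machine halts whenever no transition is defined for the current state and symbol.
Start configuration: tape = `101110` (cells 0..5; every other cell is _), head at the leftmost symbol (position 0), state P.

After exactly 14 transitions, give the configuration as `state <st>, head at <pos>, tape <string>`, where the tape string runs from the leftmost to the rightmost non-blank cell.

state R, head at 0, tape 0001110

P | ___[1]01110   read 1 → write 0, move ←, go to P
P | __[_]001110   read _ → write 1, move ←, go to Q
Q | _[_]1001110   read _ → write 0, move ←, go to T
T | [_]01001110   read _ → write 0, move →, go to R
R | 0[0]1001110   read 0 → write 0, move ←, go to T
T | [0]01001110   read 0 → write _, move →, go to T
T | _[0]1001110   read 0 → write _, move →, go to T
T | __[1]001110   read 1 → write _, move ←, go to Q
Q | _[_]_001110   read _ → write 0, move ←, go to T
T | [_]0_001110   read _ → write 0, move →, go to R
R | 0[0]_001110   read 0 → write 0, move ←, go to T
T | [0]0_001110   read 0 → write _, move →, go to T
T | _[0]_001110   read 0 → write _, move →, go to T
T | __[_]001110   read _ → write 0, move →, go to R
R | __0[0]01110
After 14 steps: state R, head at 0, tape 0001110.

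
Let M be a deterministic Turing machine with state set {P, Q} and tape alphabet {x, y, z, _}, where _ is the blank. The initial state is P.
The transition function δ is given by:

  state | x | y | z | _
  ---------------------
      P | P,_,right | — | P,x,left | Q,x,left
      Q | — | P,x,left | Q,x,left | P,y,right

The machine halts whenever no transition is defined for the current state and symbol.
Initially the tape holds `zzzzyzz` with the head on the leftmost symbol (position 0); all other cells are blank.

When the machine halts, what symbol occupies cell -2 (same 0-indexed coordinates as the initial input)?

P | __[z]zzzyzz   read z → write x, move left, go to P
P | _[_]xzzzyzz   read _ → write x, move left, go to Q
Q | [_]xxzzzyzz   read _ → write y, move right, go to P
P | y[x]xzzzyzz   read x → write _, move right, go to P
P | y_[x]zzzyzz   read x → write _, move right, go to P
P | y__[z]zzyzz   read z → write x, move left, go to P
P | y_[_]xzzyzz   read _ → write x, move left, go to Q
Q | y[_]xxzzyzz   read _ → write y, move right, go to P
P | yy[x]xzzyzz   read x → write _, move right, go to P
P | yy_[x]zzyzz   read x → write _, move right, go to P
P | yy__[z]zyzz   read z → write x, move left, go to P
P | yy_[_]xzyzz   read _ → write x, move left, go to Q
Q | yy[_]xxzyzz   read _ → write y, move right, go to P
P | yyy[x]xzyzz   read x → write _, move right, go to P
P | yyy_[x]zyzz   read x → write _, move right, go to P
P | yyy__[z]yzz   read z → write x, move left, go to P
P | yyy_[_]xyzz   read _ → write x, move left, go to Q
Q | yyy[_]xxyzz   read _ → write y, move right, go to P
P | yyyy[x]xyzz   read x → write _, move right, go to P
P | yyyy_[x]yzz   read x → write _, move right, go to P
P | yyyy__[y]zz
Cell -2 holds y when M halts.

y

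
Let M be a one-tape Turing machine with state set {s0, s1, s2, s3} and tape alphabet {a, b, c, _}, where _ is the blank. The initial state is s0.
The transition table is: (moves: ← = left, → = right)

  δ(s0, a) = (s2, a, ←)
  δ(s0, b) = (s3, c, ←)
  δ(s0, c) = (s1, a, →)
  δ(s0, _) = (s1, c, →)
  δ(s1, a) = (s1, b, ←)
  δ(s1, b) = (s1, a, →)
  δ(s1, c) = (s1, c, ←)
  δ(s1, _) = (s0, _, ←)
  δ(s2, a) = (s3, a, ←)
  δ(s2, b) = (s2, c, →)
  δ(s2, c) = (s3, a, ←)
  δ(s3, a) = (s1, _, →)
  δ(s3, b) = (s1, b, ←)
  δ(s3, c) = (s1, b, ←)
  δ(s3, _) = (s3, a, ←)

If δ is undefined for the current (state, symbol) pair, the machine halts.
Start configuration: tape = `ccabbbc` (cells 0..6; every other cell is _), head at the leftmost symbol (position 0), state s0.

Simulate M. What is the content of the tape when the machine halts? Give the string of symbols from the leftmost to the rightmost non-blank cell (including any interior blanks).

s0 | ___[c]cabbbc   read c → write a, move →, go to s1
s1 | ___a[c]abbbc   read c → write c, move ←, go to s1
s1 | ___[a]cabbbc   read a → write b, move ←, go to s1
s1 | __[_]bcabbbc   read _ → write _, move ←, go to s0
s0 | _[_]_bcabbbc   read _ → write c, move →, go to s1
s1 | _c[_]bcabbbc   read _ → write _, move ←, go to s0
s0 | _[c]_bcabbbc   read c → write a, move →, go to s1
s1 | _a[_]bcabbbc   read _ → write _, move ←, go to s0
s0 | _[a]_bcabbbc   read a → write a, move ←, go to s2
s2 | [_]a_bcabbbc
The non-blank tape span at halt is a_bcabbbc.

a_bcabbbc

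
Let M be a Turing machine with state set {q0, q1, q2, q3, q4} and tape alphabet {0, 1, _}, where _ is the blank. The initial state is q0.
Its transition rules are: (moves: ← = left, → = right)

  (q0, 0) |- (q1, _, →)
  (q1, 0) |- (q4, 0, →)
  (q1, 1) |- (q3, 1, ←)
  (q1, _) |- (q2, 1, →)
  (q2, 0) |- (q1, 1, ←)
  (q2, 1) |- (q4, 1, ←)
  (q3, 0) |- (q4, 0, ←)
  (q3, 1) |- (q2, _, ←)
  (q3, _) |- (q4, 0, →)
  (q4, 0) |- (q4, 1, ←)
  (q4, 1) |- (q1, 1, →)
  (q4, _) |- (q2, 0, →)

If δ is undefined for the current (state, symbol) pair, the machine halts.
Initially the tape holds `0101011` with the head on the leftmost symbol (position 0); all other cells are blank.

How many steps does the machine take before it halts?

state=q0 head=0 tape=___[0]101011   (q0,0)→(q1,_,→)
state=q1 head=1 tape=____[1]01011   (q1,1)→(q3,1,←)
state=q3 head=0 tape=___[_]101011   (q3,_)→(q4,0,→)
state=q4 head=1 tape=___0[1]01011   (q4,1)→(q1,1,→)
state=q1 head=2 tape=___01[0]1011   (q1,0)→(q4,0,→)
state=q4 head=3 tape=___010[1]011   (q4,1)→(q1,1,→)
state=q1 head=4 tape=___0101[0]11   (q1,0)→(q4,0,→)
state=q4 head=5 tape=___01010[1]1   (q4,1)→(q1,1,→)
state=q1 head=6 tape=___010101[1]   (q1,1)→(q3,1,←)
state=q3 head=5 tape=___01010[1]1   (q3,1)→(q2,_,←)
state=q2 head=4 tape=___0101[0]_1   (q2,0)→(q1,1,←)
state=q1 head=3 tape=___010[1]1_1   (q1,1)→(q3,1,←)
state=q3 head=2 tape=___01[0]11_1   (q3,0)→(q4,0,←)
state=q4 head=1 tape=___0[1]011_1   (q4,1)→(q1,1,→)
state=q1 head=2 tape=___01[0]11_1   (q1,0)→(q4,0,→)
state=q4 head=3 tape=___010[1]1_1   (q4,1)→(q1,1,→)
state=q1 head=4 tape=___0101[1]_1   (q1,1)→(q3,1,←)
state=q3 head=3 tape=___010[1]1_1   (q3,1)→(q2,_,←)
state=q2 head=2 tape=___01[0]_1_1   (q2,0)→(q1,1,←)
state=q1 head=1 tape=___0[1]1_1_1   (q1,1)→(q3,1,←)
state=q3 head=0 tape=___[0]11_1_1   (q3,0)→(q4,0,←)
state=q4 head=-1 tape=__[_]011_1_1   (q4,_)→(q2,0,→)
state=q2 head=0 tape=__0[0]11_1_1   (q2,0)→(q1,1,←)
state=q1 head=-1 tape=__[0]111_1_1   (q1,0)→(q4,0,→)
state=q4 head=0 tape=__0[1]11_1_1   (q4,1)→(q1,1,→)
state=q1 head=1 tape=__01[1]1_1_1   (q1,1)→(q3,1,←)
state=q3 head=0 tape=__0[1]11_1_1   (q3,1)→(q2,_,←)
state=q2 head=-1 tape=__[0]_11_1_1   (q2,0)→(q1,1,←)
state=q1 head=-2 tape=_[_]1_11_1_1   (q1,_)→(q2,1,→)
state=q2 head=-1 tape=_1[1]_11_1_1   (q2,1)→(q4,1,←)
state=q4 head=-2 tape=_[1]1_11_1_1   (q4,1)→(q1,1,→)
state=q1 head=-1 tape=_1[1]_11_1_1   (q1,1)→(q3,1,←)
state=q3 head=-2 tape=_[1]1_11_1_1   (q3,1)→(q2,_,←)
state=q2 head=-3 tape=[_]_1_11_1_1
M halts after 33 transitions.

33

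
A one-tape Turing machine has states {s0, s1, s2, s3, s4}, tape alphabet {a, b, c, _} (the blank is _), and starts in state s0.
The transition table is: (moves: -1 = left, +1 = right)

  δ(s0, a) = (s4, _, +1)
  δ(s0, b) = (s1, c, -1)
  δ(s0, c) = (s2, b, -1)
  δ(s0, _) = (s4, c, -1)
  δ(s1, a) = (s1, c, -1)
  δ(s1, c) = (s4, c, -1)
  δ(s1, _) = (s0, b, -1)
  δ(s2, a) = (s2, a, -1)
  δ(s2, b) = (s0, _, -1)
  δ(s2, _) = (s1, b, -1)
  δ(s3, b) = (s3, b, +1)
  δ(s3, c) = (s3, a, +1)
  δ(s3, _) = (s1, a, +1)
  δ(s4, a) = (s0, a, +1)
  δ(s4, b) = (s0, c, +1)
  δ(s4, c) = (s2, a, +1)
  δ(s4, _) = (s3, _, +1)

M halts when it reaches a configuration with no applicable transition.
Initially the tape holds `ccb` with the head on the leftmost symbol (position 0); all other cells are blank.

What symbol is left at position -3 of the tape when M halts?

a

s0 | ____[c]cb___   read c → write b, move -1, go to s2
s2 | ___[_]bcb___   read _ → write b, move -1, go to s1
s1 | __[_]bbcb___   read _ → write b, move -1, go to s0
s0 | _[_]bbbcb___   read _ → write c, move -1, go to s4
s4 | [_]cbbbcb___   read _ → write _, move +1, go to s3
s3 | _[c]bbbcb___   read c → write a, move +1, go to s3
s3 | _a[b]bbcb___   read b → write b, move +1, go to s3
s3 | _ab[b]bcb___   read b → write b, move +1, go to s3
s3 | _abb[b]cb___   read b → write b, move +1, go to s3
s3 | _abbb[c]b___   read c → write a, move +1, go to s3
s3 | _abbba[b]___   read b → write b, move +1, go to s3
s3 | _abbbab[_]__   read _ → write a, move +1, go to s1
s1 | _abbbaba[_]_   read _ → write b, move -1, go to s0
s0 | _abbbab[a]b_   read a → write _, move +1, go to s4
s4 | _abbbab_[b]_   read b → write c, move +1, go to s0
s0 | _abbbab_c[_]   read _ → write c, move -1, go to s4
s4 | _abbbab_[c]c   read c → write a, move +1, go to s2
s2 | _abbbab_a[c]
Cell -3 holds a when M halts.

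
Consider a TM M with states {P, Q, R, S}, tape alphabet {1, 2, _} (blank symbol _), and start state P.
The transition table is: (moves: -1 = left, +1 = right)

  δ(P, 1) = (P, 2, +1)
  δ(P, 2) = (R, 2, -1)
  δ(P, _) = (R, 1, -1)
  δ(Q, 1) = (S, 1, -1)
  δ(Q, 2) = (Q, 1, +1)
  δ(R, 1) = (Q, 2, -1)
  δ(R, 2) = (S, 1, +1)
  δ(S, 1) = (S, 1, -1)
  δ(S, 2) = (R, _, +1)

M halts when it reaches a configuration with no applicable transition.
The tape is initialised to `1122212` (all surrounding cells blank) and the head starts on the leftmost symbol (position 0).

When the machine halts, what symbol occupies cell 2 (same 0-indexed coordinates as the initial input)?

_

P | [1]122212   read 1 → write 2, move +1, go to P
P | 2[1]22212   read 1 → write 2, move +1, go to P
P | 22[2]2212   read 2 → write 2, move -1, go to R
R | 2[2]22212   read 2 → write 1, move +1, go to S
S | 21[2]2212   read 2 → write _, move +1, go to R
R | 21_[2]212   read 2 → write 1, move +1, go to S
S | 21_1[2]12   read 2 → write _, move +1, go to R
R | 21_1_[1]2   read 1 → write 2, move -1, go to Q
Q | 21_1[_]22
Cell 2 holds _ when M halts.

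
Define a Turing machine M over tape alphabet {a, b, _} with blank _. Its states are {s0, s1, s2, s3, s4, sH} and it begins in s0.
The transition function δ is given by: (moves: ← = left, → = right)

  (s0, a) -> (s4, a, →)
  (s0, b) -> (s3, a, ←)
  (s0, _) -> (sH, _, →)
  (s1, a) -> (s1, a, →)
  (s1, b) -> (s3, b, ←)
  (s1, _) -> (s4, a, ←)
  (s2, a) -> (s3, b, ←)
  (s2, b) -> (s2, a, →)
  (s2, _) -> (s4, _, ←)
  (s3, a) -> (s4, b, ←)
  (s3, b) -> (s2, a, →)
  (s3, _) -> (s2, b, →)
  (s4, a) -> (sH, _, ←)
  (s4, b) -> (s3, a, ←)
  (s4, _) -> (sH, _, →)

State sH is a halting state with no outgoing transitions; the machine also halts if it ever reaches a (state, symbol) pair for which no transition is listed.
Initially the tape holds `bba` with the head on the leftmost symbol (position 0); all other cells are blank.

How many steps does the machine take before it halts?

9

state=s0 head=0 tape=_[b]ba   (s0,b)→(s3,a,←)
state=s3 head=-1 tape=[_]aba   (s3,_)→(s2,b,→)
state=s2 head=0 tape=b[a]ba   (s2,a)→(s3,b,←)
state=s3 head=-1 tape=[b]bba   (s3,b)→(s2,a,→)
state=s2 head=0 tape=a[b]ba   (s2,b)→(s2,a,→)
state=s2 head=1 tape=aa[b]a   (s2,b)→(s2,a,→)
state=s2 head=2 tape=aaa[a]   (s2,a)→(s3,b,←)
state=s3 head=1 tape=aa[a]b   (s3,a)→(s4,b,←)
state=s4 head=0 tape=a[a]bb   (s4,a)→(sH,_,←)
state=sH head=-1 tape=[a]_bb
M halts after 9 transitions.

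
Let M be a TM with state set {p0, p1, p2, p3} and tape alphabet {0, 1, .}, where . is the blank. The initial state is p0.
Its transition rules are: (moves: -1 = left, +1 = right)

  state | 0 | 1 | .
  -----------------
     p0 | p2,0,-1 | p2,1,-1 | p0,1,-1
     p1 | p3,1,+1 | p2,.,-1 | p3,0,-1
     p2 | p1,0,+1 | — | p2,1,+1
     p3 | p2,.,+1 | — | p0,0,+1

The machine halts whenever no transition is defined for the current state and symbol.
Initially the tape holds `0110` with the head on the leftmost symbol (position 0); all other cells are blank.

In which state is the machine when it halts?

p2

p0 | .[0]110..   read 0 → write 0, move -1, go to p2
p2 | [.]0110..   read . → write 1, move +1, go to p2
p2 | 1[0]110..   read 0 → write 0, move +1, go to p1
p1 | 10[1]10..   read 1 → write ., move -1, go to p2
p2 | 1[0].10..   read 0 → write 0, move +1, go to p1
p1 | 10[.]10..   read . → write 0, move -1, go to p3
p3 | 1[0]010..   read 0 → write ., move +1, go to p2
p2 | 1.[0]10..   read 0 → write 0, move +1, go to p1
p1 | 1.0[1]0..   read 1 → write ., move -1, go to p2
p2 | 1.[0].0..   read 0 → write 0, move +1, go to p1
p1 | 1.0[.]0..   read . → write 0, move -1, go to p3
p3 | 1.[0]00..   read 0 → write ., move +1, go to p2
p2 | 1..[0]0..   read 0 → write 0, move +1, go to p1
p1 | 1..0[0]..   read 0 → write 1, move +1, go to p3
p3 | 1..01[.].   read . → write 0, move +1, go to p0
p0 | 1..010[.]   read . → write 1, move -1, go to p0
p0 | 1..01[0]1   read 0 → write 0, move -1, go to p2
p2 | 1..0[1]01
No transition is defined for (p2, 1); M halts in state p2.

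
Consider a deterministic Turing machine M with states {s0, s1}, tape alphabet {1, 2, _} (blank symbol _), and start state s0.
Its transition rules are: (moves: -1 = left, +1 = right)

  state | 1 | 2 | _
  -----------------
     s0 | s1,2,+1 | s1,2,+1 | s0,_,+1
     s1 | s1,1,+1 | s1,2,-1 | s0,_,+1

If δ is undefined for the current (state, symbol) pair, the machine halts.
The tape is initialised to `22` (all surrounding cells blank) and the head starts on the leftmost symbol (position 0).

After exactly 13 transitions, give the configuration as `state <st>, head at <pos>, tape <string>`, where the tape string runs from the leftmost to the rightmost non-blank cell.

state s1, head at 1, tape 22

s0 | _[2]2   read 2 → write 2, move +1, go to s1
s1 | _2[2]   read 2 → write 2, move -1, go to s1
s1 | _[2]2   read 2 → write 2, move -1, go to s1
s1 | [_]22   read _ → write _, move +1, go to s0
s0 | _[2]2   read 2 → write 2, move +1, go to s1
s1 | _2[2]   read 2 → write 2, move -1, go to s1
s1 | _[2]2   read 2 → write 2, move -1, go to s1
s1 | [_]22   read _ → write _, move +1, go to s0
s0 | _[2]2   read 2 → write 2, move +1, go to s1
s1 | _2[2]   read 2 → write 2, move -1, go to s1
s1 | _[2]2   read 2 → write 2, move -1, go to s1
s1 | [_]22   read _ → write _, move +1, go to s0
s0 | _[2]2   read 2 → write 2, move +1, go to s1
s1 | _2[2]
After 13 steps: state s1, head at 1, tape 22.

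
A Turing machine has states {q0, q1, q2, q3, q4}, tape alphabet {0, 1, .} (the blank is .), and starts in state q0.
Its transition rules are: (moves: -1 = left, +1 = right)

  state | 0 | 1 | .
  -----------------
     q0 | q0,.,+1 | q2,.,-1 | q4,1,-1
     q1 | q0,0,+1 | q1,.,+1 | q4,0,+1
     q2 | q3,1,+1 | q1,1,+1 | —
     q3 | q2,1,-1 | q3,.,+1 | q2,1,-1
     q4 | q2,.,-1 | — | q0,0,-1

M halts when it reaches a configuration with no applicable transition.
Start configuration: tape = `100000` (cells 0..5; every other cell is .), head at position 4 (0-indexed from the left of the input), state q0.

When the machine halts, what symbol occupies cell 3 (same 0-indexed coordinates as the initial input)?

state=q0 head=4 tape=1000[0]0....   (q0,0)→(q0,.,+1)
state=q0 head=5 tape=1000.[0]....   (q0,0)→(q0,.,+1)
state=q0 head=6 tape=1000..[.]...   (q0,.)→(q4,1,-1)
state=q4 head=5 tape=1000.[.]1...   (q4,.)→(q0,0,-1)
state=q0 head=4 tape=1000[.]01...   (q0,.)→(q4,1,-1)
state=q4 head=3 tape=100[0]101...   (q4,0)→(q2,.,-1)
state=q2 head=2 tape=10[0].101...   (q2,0)→(q3,1,+1)
state=q3 head=3 tape=101[.]101...   (q3,.)→(q2,1,-1)
state=q2 head=2 tape=10[1]1101...   (q2,1)→(q1,1,+1)
state=q1 head=3 tape=101[1]101...   (q1,1)→(q1,.,+1)
state=q1 head=4 tape=101.[1]01...   (q1,1)→(q1,.,+1)
state=q1 head=5 tape=101..[0]1...   (q1,0)→(q0,0,+1)
state=q0 head=6 tape=101..0[1]...   (q0,1)→(q2,.,-1)
state=q2 head=5 tape=101..[0]....   (q2,0)→(q3,1,+1)
state=q3 head=6 tape=101..1[.]...   (q3,.)→(q2,1,-1)
state=q2 head=5 tape=101..[1]1...   (q2,1)→(q1,1,+1)
state=q1 head=6 tape=101..1[1]...   (q1,1)→(q1,.,+1)
state=q1 head=7 tape=101..1.[.]..   (q1,.)→(q4,0,+1)
state=q4 head=8 tape=101..1.0[.].   (q4,.)→(q0,0,-1)
state=q0 head=7 tape=101..1.[0]0.   (q0,0)→(q0,.,+1)
state=q0 head=8 tape=101..1..[0].   (q0,0)→(q0,.,+1)
state=q0 head=9 tape=101..1...[.]   (q0,.)→(q4,1,-1)
state=q4 head=8 tape=101..1..[.]1   (q4,.)→(q0,0,-1)
state=q0 head=7 tape=101..1.[.]01   (q0,.)→(q4,1,-1)
state=q4 head=6 tape=101..1[.]101   (q4,.)→(q0,0,-1)
state=q0 head=5 tape=101..[1]0101   (q0,1)→(q2,.,-1)
state=q2 head=4 tape=101.[.].0101
Cell 3 holds . when M halts.

.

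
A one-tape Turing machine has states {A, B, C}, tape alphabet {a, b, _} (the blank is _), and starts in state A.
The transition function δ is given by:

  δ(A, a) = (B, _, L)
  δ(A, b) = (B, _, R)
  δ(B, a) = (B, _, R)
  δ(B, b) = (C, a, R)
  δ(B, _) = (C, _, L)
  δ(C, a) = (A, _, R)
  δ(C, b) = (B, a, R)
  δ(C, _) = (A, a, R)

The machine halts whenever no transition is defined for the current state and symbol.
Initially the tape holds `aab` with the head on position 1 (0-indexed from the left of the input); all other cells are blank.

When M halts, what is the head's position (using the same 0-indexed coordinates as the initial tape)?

state=A head=1 tape=a[a]b   (A,a)→(B,_,L)
state=B head=0 tape=[a]_b   (B,a)→(B,_,R)
state=B head=1 tape=_[_]b   (B,_)→(C,_,L)
state=C head=0 tape=[_]_b   (C,_)→(A,a,R)
state=A head=1 tape=a[_]b
At halt the head is at cell 1.

1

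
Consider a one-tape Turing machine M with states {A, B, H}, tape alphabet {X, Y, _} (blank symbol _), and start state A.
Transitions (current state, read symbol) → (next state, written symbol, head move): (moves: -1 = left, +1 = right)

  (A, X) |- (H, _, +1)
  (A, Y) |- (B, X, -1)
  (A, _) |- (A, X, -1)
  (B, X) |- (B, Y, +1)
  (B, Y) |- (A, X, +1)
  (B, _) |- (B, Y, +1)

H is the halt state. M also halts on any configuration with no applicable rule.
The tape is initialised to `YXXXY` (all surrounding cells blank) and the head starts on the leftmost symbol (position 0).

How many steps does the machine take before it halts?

state=A head=0 tape=_[Y]XXXY_   (A,Y)→(B,X,-1)
state=B head=-1 tape=[_]XXXXY_   (B,_)→(B,Y,+1)
state=B head=0 tape=Y[X]XXXY_   (B,X)→(B,Y,+1)
state=B head=1 tape=YY[X]XXY_   (B,X)→(B,Y,+1)
state=B head=2 tape=YYY[X]XY_   (B,X)→(B,Y,+1)
state=B head=3 tape=YYYY[X]Y_   (B,X)→(B,Y,+1)
state=B head=4 tape=YYYYY[Y]_   (B,Y)→(A,X,+1)
state=A head=5 tape=YYYYYX[_]   (A,_)→(A,X,-1)
state=A head=4 tape=YYYYY[X]X   (A,X)→(H,_,+1)
state=H head=5 tape=YYYYY_[X]
M halts after 9 transitions.

9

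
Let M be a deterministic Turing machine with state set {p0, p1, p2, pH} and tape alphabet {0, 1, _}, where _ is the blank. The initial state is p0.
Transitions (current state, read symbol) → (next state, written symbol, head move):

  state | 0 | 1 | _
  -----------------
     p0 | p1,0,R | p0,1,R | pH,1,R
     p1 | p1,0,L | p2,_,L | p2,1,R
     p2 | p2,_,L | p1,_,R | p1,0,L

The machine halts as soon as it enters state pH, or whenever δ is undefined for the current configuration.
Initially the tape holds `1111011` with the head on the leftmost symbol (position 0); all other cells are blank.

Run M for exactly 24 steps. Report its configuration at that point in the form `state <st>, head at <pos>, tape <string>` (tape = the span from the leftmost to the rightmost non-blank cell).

state p1, head at 2, tape 1___001

p0 | [1]111011   read 1 → write 1, move R, go to p0
p0 | 1[1]11011   read 1 → write 1, move R, go to p0
p0 | 11[1]1011   read 1 → write 1, move R, go to p0
p0 | 111[1]011   read 1 → write 1, move R, go to p0
p0 | 1111[0]11   read 0 → write 0, move R, go to p1
p1 | 11110[1]1   read 1 → write _, move L, go to p2
p2 | 1111[0]_1   read 0 → write _, move L, go to p2
p2 | 111[1]__1   read 1 → write _, move R, go to p1
p1 | 111_[_]_1   read _ → write 1, move R, go to p2
p2 | 111_1[_]1   read _ → write 0, move L, go to p1
p1 | 111_[1]01   read 1 → write _, move L, go to p2
p2 | 111[_]_01   read _ → write 0, move L, go to p1
p1 | 11[1]0_01   read 1 → write _, move L, go to p2
p2 | 1[1]_0_01   read 1 → write _, move R, go to p1
p1 | 1_[_]0_01   read _ → write 1, move R, go to p2
p2 | 1_1[0]_01   read 0 → write _, move L, go to p2
p2 | 1_[1]__01   read 1 → write _, move R, go to p1
p1 | 1__[_]_01   read _ → write 1, move R, go to p2
p2 | 1__1[_]01   read _ → write 0, move L, go to p1
p1 | 1__[1]001   read 1 → write _, move L, go to p2
p2 | 1_[_]_001   read _ → write 0, move L, go to p1
p1 | 1[_]0_001   read _ → write 1, move R, go to p2
p2 | 11[0]_001   read 0 → write _, move L, go to p2
p2 | 1[1]__001   read 1 → write _, move R, go to p1
p1 | 1_[_]_001
After 24 steps: state p1, head at 2, tape 1___001.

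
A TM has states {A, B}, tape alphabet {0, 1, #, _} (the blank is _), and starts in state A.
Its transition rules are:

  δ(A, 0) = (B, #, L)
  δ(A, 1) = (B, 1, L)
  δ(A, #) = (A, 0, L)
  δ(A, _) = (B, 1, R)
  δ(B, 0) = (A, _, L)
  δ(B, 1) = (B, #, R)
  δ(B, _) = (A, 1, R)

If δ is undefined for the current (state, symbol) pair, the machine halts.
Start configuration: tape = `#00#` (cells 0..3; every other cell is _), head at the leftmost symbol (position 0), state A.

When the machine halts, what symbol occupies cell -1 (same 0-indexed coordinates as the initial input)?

A | __[#]00#   read # → write 0, move L, go to A
A | _[_]000#   read _ → write 1, move R, go to B
B | _1[0]00#   read 0 → write _, move L, go to A
A | _[1]_00#   read 1 → write 1, move L, go to B
B | [_]1_00#   read _ → write 1, move R, go to A
A | 1[1]_00#   read 1 → write 1, move L, go to B
B | [1]1_00#   read 1 → write #, move R, go to B
B | #[1]_00#   read 1 → write #, move R, go to B
B | ##[_]00#   read _ → write 1, move R, go to A
A | ##1[0]0#   read 0 → write #, move L, go to B
B | ##[1]#0#   read 1 → write #, move R, go to B
B | ###[#]0#
Cell -1 holds # when M halts.

#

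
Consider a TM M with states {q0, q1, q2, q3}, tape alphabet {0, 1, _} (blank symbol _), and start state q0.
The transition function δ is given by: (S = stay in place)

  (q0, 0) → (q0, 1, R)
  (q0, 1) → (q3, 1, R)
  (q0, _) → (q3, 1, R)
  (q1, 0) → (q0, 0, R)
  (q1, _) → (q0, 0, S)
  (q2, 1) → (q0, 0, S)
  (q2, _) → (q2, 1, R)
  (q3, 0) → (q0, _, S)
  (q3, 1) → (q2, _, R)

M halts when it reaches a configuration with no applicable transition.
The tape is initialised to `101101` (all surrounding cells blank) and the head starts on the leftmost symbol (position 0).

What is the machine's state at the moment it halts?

q0 | [1]01101_   read 1 → write 1, move R, go to q3
q3 | 1[0]1101_   read 0 → write _, move S, go to q0
q0 | 1[_]1101_   read _ → write 1, move R, go to q3
q3 | 11[1]101_   read 1 → write _, move R, go to q2
q2 | 11_[1]01_   read 1 → write 0, move S, go to q0
q0 | 11_[0]01_   read 0 → write 1, move R, go to q0
q0 | 11_1[0]1_   read 0 → write 1, move R, go to q0
q0 | 11_11[1]_   read 1 → write 1, move R, go to q3
q3 | 11_111[_]
No transition is defined for (q3, _); M halts in state q3.

q3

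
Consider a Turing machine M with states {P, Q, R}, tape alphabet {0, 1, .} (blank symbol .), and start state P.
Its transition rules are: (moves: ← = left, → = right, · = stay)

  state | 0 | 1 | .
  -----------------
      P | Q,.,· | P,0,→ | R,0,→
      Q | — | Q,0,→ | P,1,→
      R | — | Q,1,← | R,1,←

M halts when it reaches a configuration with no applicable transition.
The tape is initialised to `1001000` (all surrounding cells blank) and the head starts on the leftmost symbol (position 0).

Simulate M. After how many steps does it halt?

14

state=P head=0 tape=[1]001000..   (P,1)→(P,0,→)
state=P head=1 tape=0[0]01000..   (P,0)→(Q,.,·)
state=Q head=1 tape=0[.]01000..   (Q,.)→(P,1,→)
state=P head=2 tape=01[0]1000..   (P,0)→(Q,.,·)
state=Q head=2 tape=01[.]1000..   (Q,.)→(P,1,→)
state=P head=3 tape=011[1]000..   (P,1)→(P,0,→)
state=P head=4 tape=0110[0]00..   (P,0)→(Q,.,·)
state=Q head=4 tape=0110[.]00..   (Q,.)→(P,1,→)
state=P head=5 tape=01101[0]0..   (P,0)→(Q,.,·)
state=Q head=5 tape=01101[.]0..   (Q,.)→(P,1,→)
state=P head=6 tape=011011[0]..   (P,0)→(Q,.,·)
state=Q head=6 tape=011011[.]..   (Q,.)→(P,1,→)
state=P head=7 tape=0110111[.].   (P,.)→(R,0,→)
state=R head=8 tape=01101110[.]   (R,.)→(R,1,←)
state=R head=7 tape=0110111[0]1
M halts after 14 transitions.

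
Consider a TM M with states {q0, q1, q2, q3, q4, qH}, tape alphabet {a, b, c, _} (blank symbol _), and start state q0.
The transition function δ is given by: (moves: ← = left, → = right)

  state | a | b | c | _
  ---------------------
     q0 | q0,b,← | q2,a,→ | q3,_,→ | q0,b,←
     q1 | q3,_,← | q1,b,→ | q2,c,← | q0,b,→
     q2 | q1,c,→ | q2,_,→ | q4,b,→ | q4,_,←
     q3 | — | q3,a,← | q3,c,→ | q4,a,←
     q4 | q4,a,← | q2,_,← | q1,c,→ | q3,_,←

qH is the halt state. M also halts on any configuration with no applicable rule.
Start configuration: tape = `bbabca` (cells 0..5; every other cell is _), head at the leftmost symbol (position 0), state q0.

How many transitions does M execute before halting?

q0 | [b]babca___   read b → write a, move →, go to q2
q2 | a[b]abca___   read b → write _, move →, go to q2
q2 | a_[a]bca___   read a → write c, move →, go to q1
q1 | a_c[b]ca___   read b → write b, move →, go to q1
q1 | a_cb[c]a___   read c → write c, move ←, go to q2
q2 | a_c[b]ca___   read b → write _, move →, go to q2
q2 | a_c_[c]a___   read c → write b, move →, go to q4
q4 | a_c_b[a]___   read a → write a, move ←, go to q4
q4 | a_c_[b]a___   read b → write _, move ←, go to q2
q2 | a_c[_]_a___   read _ → write _, move ←, go to q4
q4 | a_[c]__a___   read c → write c, move →, go to q1
q1 | a_c[_]_a___   read _ → write b, move →, go to q0
q0 | a_cb[_]a___   read _ → write b, move ←, go to q0
q0 | a_c[b]ba___   read b → write a, move →, go to q2
q2 | a_ca[b]a___   read b → write _, move →, go to q2
q2 | a_ca_[a]___   read a → write c, move →, go to q1
q1 | a_ca_c[_]__   read _ → write b, move →, go to q0
q0 | a_ca_cb[_]_   read _ → write b, move ←, go to q0
q0 | a_ca_c[b]b_   read b → write a, move →, go to q2
q2 | a_ca_ca[b]_   read b → write _, move →, go to q2
q2 | a_ca_ca_[_]   read _ → write _, move ←, go to q4
q4 | a_ca_ca[_]_   read _ → write _, move ←, go to q3
q3 | a_ca_c[a]__
M halts after 22 transitions.

22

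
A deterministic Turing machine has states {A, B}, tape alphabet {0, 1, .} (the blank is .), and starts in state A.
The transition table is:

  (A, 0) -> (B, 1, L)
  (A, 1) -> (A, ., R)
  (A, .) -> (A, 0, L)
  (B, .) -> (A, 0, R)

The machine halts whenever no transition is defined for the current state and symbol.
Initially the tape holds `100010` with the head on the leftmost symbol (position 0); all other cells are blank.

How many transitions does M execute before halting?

28

A | [1]00010..   read 1 → write ., move R, go to A
A | .[0]0010..   read 0 → write 1, move L, go to B
B | [.]10010..   read . → write 0, move R, go to A
A | 0[1]0010..   read 1 → write ., move R, go to A
A | 0.[0]010..   read 0 → write 1, move L, go to B
B | 0[.]1010..   read . → write 0, move R, go to A
A | 00[1]010..   read 1 → write ., move R, go to A
A | 00.[0]10..   read 0 → write 1, move L, go to B
B | 00[.]110..   read . → write 0, move R, go to A
A | 000[1]10..   read 1 → write ., move R, go to A
A | 000.[1]0..   read 1 → write ., move R, go to A
A | 000..[0]..   read 0 → write 1, move L, go to B
B | 000.[.]1..   read . → write 0, move R, go to A
A | 000.0[1]..   read 1 → write ., move R, go to A
A | 000.0.[.].   read . → write 0, move L, go to A
A | 000.0[.]0.   read . → write 0, move L, go to A
A | 000.[0]00.   read 0 → write 1, move L, go to B
B | 000[.]100.   read . → write 0, move R, go to A
A | 0000[1]00.   read 1 → write ., move R, go to A
A | 0000.[0]0.   read 0 → write 1, move L, go to B
B | 0000[.]10.   read . → write 0, move R, go to A
A | 00000[1]0.   read 1 → write ., move R, go to A
A | 00000.[0].   read 0 → write 1, move L, go to B
B | 00000[.]1.   read . → write 0, move R, go to A
A | 000000[1].   read 1 → write ., move R, go to A
A | 000000.[.]   read . → write 0, move L, go to A
A | 000000[.]0   read . → write 0, move L, go to A
A | 00000[0]00   read 0 → write 1, move L, go to B
B | 0000[0]100
M halts after 28 transitions.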